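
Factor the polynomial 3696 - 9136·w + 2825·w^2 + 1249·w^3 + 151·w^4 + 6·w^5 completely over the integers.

(2·w - 1)·(3·w - 4)·(w + 12)·(w^2 + 15·w + 77)

Testing divisors of the constant over divisors of the leading coefficient, w = 1/2 is a root, so (2·w - 1) divides it; the quotient is 3·w^4 + 77·w^3 + 663·w^2 + 1744·w - 3696.
Next, w = -12 is a root, so (w + 12) divides it; the quotient is 3·w^3 + 41·w^2 + 171·w - 308.
Continuing, w = 4/3 is a root, so (3·w - 4) is a factor; dividing leaves w^2 + 15·w + 77.
The quadratic w^2 + 15·w + 77 has discriminant -83 < 0 and is irreducible over ℤ.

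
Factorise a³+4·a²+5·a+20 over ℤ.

Group as (a³+5·a) + (4·a²+20) = a·(a²+5) + 4·(a²+5).
Both groups share the factor (a²+5).

(a+4)·(a²+5)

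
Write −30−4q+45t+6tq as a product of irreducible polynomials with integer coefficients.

Group as (6tq+45t) + (−4q−30) = 3t(2q+15) − 2(2q+15).
Both groups share the factor (2q+15).

(2q+15)(3t−2)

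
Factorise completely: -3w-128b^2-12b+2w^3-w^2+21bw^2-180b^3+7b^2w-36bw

Group: 4b(-45b^2+13bw-32b+2w^2-w-3) + w(-45b^2+13bw-32b+2w^2-w-3); both groups contain (-45b^2+13bw-32b+2w^2-w-3), so (4b+w) is a factor with cofactor -45b^2+13bw-32b+2w^2-w-3.
The cofactor groups again: -45b^2+13bw-32b+2w^2-w-3 = -5b(9b+w+1) + (2w-3)(9b+w+1); both groups contain (9b+w+1), giving -(5b-2w+3)(9b+w+1).

-(4b+w)(5b-2w+3)(9b+w+1)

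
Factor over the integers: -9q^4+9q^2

-9q^2(q+1)(q-1)

Every term has a factor of 9q^2; factoring it out leaves -q^2+1.
Recognize a difference of squares with the parts 1 and q.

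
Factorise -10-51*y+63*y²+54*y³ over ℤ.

(3*y+5)*(3*y-2)*(6*y+1)

Among the possible rational roots, y = 2/3 is a root, so (3*y-2) is a factor; dividing leaves 18*y²+33*y+5.
The remaining quadratic factors as (6*y+1)(3*y+5).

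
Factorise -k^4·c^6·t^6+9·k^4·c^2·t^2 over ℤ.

-c^2·k^4·t^2·(c^2·t^2+3)·(c^2·t^2-3)

Every term has a factor of k^4·c^2·t^2; factoring it out leaves -c^4·t^4+9.
Recognize a difference of squares with the parts 3 and c^2·t^2.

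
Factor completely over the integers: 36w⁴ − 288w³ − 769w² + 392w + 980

(6w + 7)(6w − 7)(w + 2)(w − 10)

Testing divisors of the constant over divisors of the leading coefficient, w = 7/6 is a root, so (6w − 7) is a factor; dividing leaves 6w³ − 41w² − 176w − 140.
Continuing, w = 10 is a root, so (w − 10) is a factor; dividing leaves 6w² + 19w + 14.
The remaining quadratic factors as (6w + 7)(w + 2).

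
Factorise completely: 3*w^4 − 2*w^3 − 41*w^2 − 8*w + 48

Trying the rational-root candidates, w = 4 is a root, so (w − 4) is a factor; dividing leaves 3*w^3 + 10*w^2 − w − 12.
Continuing, w = −4/3 is a root, so (3*w + 4) is a factor; dividing leaves w^2 + 2*w − 3.
The remaining quadratic factors as (w − 1)(w + 3).

(3*w + 4)*(w + 3)*(w − 1)*(w − 4)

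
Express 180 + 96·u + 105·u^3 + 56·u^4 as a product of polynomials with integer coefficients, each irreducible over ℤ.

(8·u + 15)·(7·u^3 + 12)

Group as (56·u^4 + 96·u) + (105·u^3 + 180) = 8·u·(7·u^3 + 12) + 15·(7·u^3 + 12).
Both groups share the factor (7·u^3 + 12).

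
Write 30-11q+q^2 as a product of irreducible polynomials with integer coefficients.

Two integers with product 30 and sum -11 are -5 and -6.

(q-5)(q-6)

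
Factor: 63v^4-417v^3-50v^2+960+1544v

By the rational root theorem, v = -4/3 is a root, so (3v+4) divides it; the quotient is 21v^3-167v^2+206v+240.
Then v = 6 is a root, so (v-6) is a factor; dividing leaves 21v^2-41v-40.
The remaining quadratic factors as (3v-8)(7v+5).

(3v+4)(3v-8)(7v+5)(v-6)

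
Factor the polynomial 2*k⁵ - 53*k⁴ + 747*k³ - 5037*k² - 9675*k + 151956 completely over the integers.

Among the possible rational roots, k = 12 is a root, so (k - 12) divides it; the quotient is 2*k⁴ - 29*k³ + 399*k² - 249*k - 12663.
Then k = -9/2 is a root, so (2*k + 9) divides it; the quotient is k³ - 19*k² + 285*k - 1407.
Then k = 7 is a root, giving the factor (k - 7) and quotient k² - 12*k + 201.
The quadratic k² - 12*k + 201 has discriminant -660 < 0 and is irreducible over ℤ.

(2*k + 9)*(k - 12)*(k - 7)*(k² - 12*k + 201)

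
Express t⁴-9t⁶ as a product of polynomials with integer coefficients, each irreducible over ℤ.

-t⁴(3t+1)(3t-1)

Factor out t⁴ first: what remains is -9t²+1.
Recognize a difference of squares with the parts 1 and 3t.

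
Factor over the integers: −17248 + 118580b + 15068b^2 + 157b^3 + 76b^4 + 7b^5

(7b − 1)(b + 14)(b + 8)(b^2 − 11b + 154)

Testing divisors of the constant over divisors of the leading coefficient, b = −14 is a root, giving the factor (b + 14) and quotient 7b^4 − 22b^3 + 465b^2 + 8558b − 1232.
Continuing, b = 1/7 is a root, giving the factor (7b − 1) and quotient b^3 − 3b^2 + 66b + 1232.
Then b = −8 is a root, giving the factor (b + 8) and quotient b^2 − 11b + 154.
The quadratic b^2 − 11b + 154 has discriminant −495 < 0 and is irreducible over ℤ.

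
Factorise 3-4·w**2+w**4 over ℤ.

Substitute u = w**2 to get a quadratic in u, then factor.
w**2-3 is irreducible over ℤ (3 is not a perfect square).
w**2-1 is a difference of squares.

(w+1)·(w-1)·(w**2-3)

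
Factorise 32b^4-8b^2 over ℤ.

Every term has a factor of 8b^2. Then 4b^2-1 = (2b)² − (1)².

8b^2(2b+1)(2b-1)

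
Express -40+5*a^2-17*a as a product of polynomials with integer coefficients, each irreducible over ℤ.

(5*a+8)*(a-5)

Need a pair with product 5·(-40) = -200 and sum -17: that's -25 and 8.
Split the middle term: 5*a^2-25*a + 8*a-40 = 5*a*(a-5) + 8*(a-5).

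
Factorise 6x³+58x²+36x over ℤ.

Pull out the common factor 2x, then factor the remaining trinomial.

2x(3x+2)(x+9)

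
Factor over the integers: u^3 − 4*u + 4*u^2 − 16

Trying the rational-root candidates, u = 2 is a root, so (u − 2) divides it; the quotient is u^2 + 6*u + 8.
The remaining quadratic factors as (u + 2)(u + 4).

(u + 2)*(u + 4)*(u − 2)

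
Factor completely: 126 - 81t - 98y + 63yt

(7y - 9)(9t - 14)

Group as (63yt - 98y) + (-81t + 126) = 7y(9t - 14) - 9(9t - 14).
Both groups share the factor (9t - 14).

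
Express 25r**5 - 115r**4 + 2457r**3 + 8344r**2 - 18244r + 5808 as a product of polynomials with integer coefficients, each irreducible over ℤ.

Among the possible rational roots, r = 2/5 is a root, so (5r - 2) is a factor; dividing leaves 5r**4 - 21r**3 + 483r**2 + 1862r - 2904.
Continuing, r = 6/5 is a root, so (5r - 6) divides it; the quotient is r**3 - 3r**2 + 93r + 484.
Continuing, r = -4 is a root, so (r + 4) is a factor; dividing leaves r**2 - 7r + 121.
The quadratic r**2 - 7r + 121 has discriminant -435 < 0 and is irreducible over ℤ.

(5r - 2)(5r - 6)(r + 4)(r**2 - 7r + 121)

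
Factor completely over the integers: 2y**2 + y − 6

Need a pair with product 2·(−6) = −12 and sum 1: that's −3 and 4.
Split the middle term: 2y**2 − 3y + 4y − 6 = y(2y − 3) + 2(2y − 3).

(2y − 3)(y + 2)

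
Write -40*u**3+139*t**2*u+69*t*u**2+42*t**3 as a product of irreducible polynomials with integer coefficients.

(2*t+5*u)*(3*t-u)*(7*t+8*u)

Group: 2*t*(21*t**2+17*t*u-8*u**2) + 5*u*(21*t**2+17*t*u-8*u**2); both groups contain (21*t**2+17*t*u-8*u**2), so (2*t+5*u) is a factor with cofactor 21*t**2+17*t*u-8*u**2.
The cofactor groups again: 21*t**2+17*t*u-8*u**2 = 7*t*(3*t-u) + 8*u*(3*t-u); both groups contain (3*t-u), giving (7*t+8*u)*(3*t-u).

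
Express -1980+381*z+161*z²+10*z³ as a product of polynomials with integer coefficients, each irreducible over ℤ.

Testing divisors of the constant over divisors of the leading coefficient, z = -15/2 is a root, giving the factor (2*z+15) and quotient 5*z²+43*z-132.
The remaining quadratic factors as (z+11)(5*z-12).

(2*z+15)*(5*z-12)*(z+11)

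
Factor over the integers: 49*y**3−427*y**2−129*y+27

(7*y+3)*(7*y−1)*(y−9)

Among the possible rational roots, y = 1/7 is a root, giving the factor (7*y−1) and quotient 7*y**2−60*y−27.
The remaining quadratic factors as (y−9)(7*y+3).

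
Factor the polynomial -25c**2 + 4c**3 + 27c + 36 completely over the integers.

(4c + 3)(c - 3)(c - 4)

Trying the rational-root candidates, c = 3 is a root, so (c - 3) divides it; the quotient is 4c**2 - 13c - 12.
The remaining quadratic factors as (4c + 3)(c - 4).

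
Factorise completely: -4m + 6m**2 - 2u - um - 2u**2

Group: -2u(u + 2m) + (3m - 2)(u + 2m); both groups contain (u + 2m).

-(2u - 3m + 2)(u + 2m)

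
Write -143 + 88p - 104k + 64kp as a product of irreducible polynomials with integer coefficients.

(8k + 11)(8p - 13)

Group as (64kp - 104k) + (88p - 143) = 8k(8p - 13) + 11(8p - 13).
Both groups share the factor (8p - 13).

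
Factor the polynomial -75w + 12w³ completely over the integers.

3w(2w + 5)(2w - 5)

Factor out 3w, leaving 4w² - 25, which is a difference of two squares.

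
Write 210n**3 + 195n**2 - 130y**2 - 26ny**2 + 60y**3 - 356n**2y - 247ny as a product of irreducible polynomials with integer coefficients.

(14n - 6y + 13)(3n - 5y)(5n + 2y)

Group: 14n(15n**2 - 19ny - 10y**2) + (-6y + 13)(15n**2 - 19ny - 10y**2); both groups contain (15n**2 - 19ny - 10y**2), so (14n - 6y + 13) is a factor with cofactor 15n**2 - 19ny - 10y**2.
The cofactor groups again: 15n**2 - 19ny - 10y**2 = 3n(5n + 2y) - 5y(5n + 2y); both groups contain (5n + 2y), giving (3n - 5y)(5n + 2y).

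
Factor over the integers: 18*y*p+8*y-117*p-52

(2*y-13)*(9*p+4)

Group as (18*y*p+8*y) + (-117*p-52) = 2*y*(9*p+4) - 13*(9*p+4).
Both groups share the factor (9*p+4).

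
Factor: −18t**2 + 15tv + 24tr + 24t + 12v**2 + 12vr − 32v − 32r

Group: −3t(6t + 3v − 8) + (4v + 4r)(6t + 3v − 8); both groups contain (6t + 3v − 8).

−(3t − 4v − 4r)(6t + 3v − 8)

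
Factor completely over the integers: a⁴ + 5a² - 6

Substitute u = a² to get a quadratic in u, then factor.
a² - 1 is a difference of squares.
a² + 6 is irreducible over ℤ (always positive, so no real roots).

(a + 1)(a - 1)(a² + 6)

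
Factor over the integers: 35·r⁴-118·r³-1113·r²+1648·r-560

Among the possible rational roots, r = 4/7 is a root, so (7·r-4) divides it; the quotient is 5·r³-14·r²-167·r+140.
Then r = -5 is a root, so (r+5) divides it; the quotient is 5·r²-39·r+28.
The remaining quadratic factors as (r-7)(5·r-4).

(5·r-4)·(7·r-4)·(r+5)·(r-7)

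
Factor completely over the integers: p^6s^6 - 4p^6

p^6(s^3 + 2)(s^3 - 2)

Pull out the common factor p^6, leaving s^6 - 4.
Recognize a difference of squares with the parts s^3 and 2.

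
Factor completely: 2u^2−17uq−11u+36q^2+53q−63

Group: u(2u−9q+7) + (−4q−9)(2u−9q+7); both groups contain (2u−9q+7).

(u−4q−9)(2u−9q+7)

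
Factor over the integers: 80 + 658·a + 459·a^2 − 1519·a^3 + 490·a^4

(2·a − 5)·(5·a + 2)·(7·a + 1)·(7·a − 8)

Trying the rational-root candidates, a = −2/5 is a root, so (5·a + 2) divides it; the quotient is 98·a^3 − 343·a^2 + 229·a + 40.
Next, a = 5/2 is a root, so (2·a − 5) is a factor; dividing leaves 49·a^2 − 49·a − 8.
The remaining quadratic factors as (7·a − 8)(7·a + 1).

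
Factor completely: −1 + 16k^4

Write as (4k^2)² − (1)², then factor 4k^2 − 1 once more.

(2k + 1)(2k − 1)(4k^2 + 1)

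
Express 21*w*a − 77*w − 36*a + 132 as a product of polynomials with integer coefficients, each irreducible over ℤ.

Group as (21*w*a − 77*w) + (−36*a + 132) = 7*w*(3*a − 11) − 12*(3*a − 11).
Both groups share the factor (3*a − 11).

(3*a − 11)*(7*w − 12)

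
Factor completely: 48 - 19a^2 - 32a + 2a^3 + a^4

By the rational root theorem, a = 1 is a root, so (a - 1) divides it; the quotient is a^3 + 3a^2 - 16a - 48.
Continuing, a = 4 is a root, so (a - 4) divides it; the quotient is a^2 + 7a + 12.
The remaining quadratic factors as (a + 3)(a + 4).

(a + 3)(a + 4)(a - 1)(a - 4)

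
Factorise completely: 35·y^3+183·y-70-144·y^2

Among the possible rational roots, y = 7/5 is a root, so (5·y-7) is a factor; dividing leaves 7·y^2-19·y+10.
The remaining quadratic factors as (y-2)(7·y-5).

(5·y-7)·(7·y-5)·(y-2)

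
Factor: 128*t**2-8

8*(4*t+1)*(4*t-1)

Every term has a factor of 8. Then 16*t**2-1 = (4*t)² − (1)².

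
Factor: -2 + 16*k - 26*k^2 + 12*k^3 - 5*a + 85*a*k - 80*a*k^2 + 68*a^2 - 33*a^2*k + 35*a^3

Group: 7*a*(5*a^2 - 4*a*k + 9*a - 12*k^2 + 14*k - 2) + (-k + 1)*(5*a^2 - 4*a*k + 9*a - 12*k^2 + 14*k - 2); both groups contain (5*a^2 - 4*a*k + 9*a - 12*k^2 + 14*k - 2), so (7*a - k + 1) is a factor with cofactor 5*a^2 - 4*a*k + 9*a - 12*k^2 + 14*k - 2.
The cofactor groups again: 5*a^2 - 4*a*k + 9*a - 12*k^2 + 14*k - 2 = a*(5*a + 6*k - 1) + (-2*k + 2)*(5*a + 6*k - 1); both groups contain (5*a + 6*k - 1), giving (a - 2*k + 2)*(5*a + 6*k - 1).

(5*a + 6*k - 1)*(7*a - k + 1)*(a - 2*k + 2)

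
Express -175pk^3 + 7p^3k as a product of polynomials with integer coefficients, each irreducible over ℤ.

Factor out 7pk, leaving p^2 - 25k^2, which is a difference of two squares.

7kp(p - 5k)(p + 5k)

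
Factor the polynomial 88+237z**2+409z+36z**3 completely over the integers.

Testing divisors of the constant over divisors of the leading coefficient, z = -8/3 is a root, so (3z+8) is a factor; dividing leaves 12z**2+47z+11.
The remaining quadratic factors as (4z+1)(3z+11).

(3z+11)(3z+8)(4z+1)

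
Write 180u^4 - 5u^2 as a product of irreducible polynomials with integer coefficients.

5u^2(6u + 1)(6u - 1)

Every term has a factor of 5u^2. Then 36u^2 - 1 = (6u)² − (1)².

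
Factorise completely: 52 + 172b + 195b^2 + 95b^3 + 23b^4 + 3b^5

(3b + 2)(b + 1)(b + 2)(b^2 + 4b + 13)

Trying the rational-root candidates, b = −1 is a root, so (b + 1) is a factor; dividing leaves 3b^4 + 20b^3 + 75b^2 + 120b + 52.
Then b = −2 is a root, so (b + 2) is a factor; dividing leaves 3b^3 + 14b^2 + 47b + 26.
Then b = −2/3 is a root, so (3b + 2) is a factor; dividing leaves b^2 + 4b + 13.
The quadratic b^2 + 4b + 13 has discriminant −36 < 0 and is irreducible over ℤ.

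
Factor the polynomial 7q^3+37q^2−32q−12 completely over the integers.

(7q+2)(q+6)(q−1)

Testing divisors of the constant over divisors of the leading coefficient, q = −6 is a root, giving the factor (q+6) and quotient 7q^2−5q−2.
The remaining quadratic factors as (q−1)(7q+2).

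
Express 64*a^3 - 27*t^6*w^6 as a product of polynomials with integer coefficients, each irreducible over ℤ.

Recognize a difference of cubes with the parts 4*a and 3*t^2*w^2.

(4*a - 3*t^2*w^2)*(16*a^2 + 12*a*t^2*w^2 + 9*t^4*w^4)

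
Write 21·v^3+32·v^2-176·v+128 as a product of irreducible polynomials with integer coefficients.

By the rational root theorem, v = 8/7 is a root, so (7·v-8) divides it; the quotient is 3·v^2+8·v-16.
The remaining quadratic factors as (3·v-4)(v+4).

(3·v-4)·(7·v-8)·(v+4)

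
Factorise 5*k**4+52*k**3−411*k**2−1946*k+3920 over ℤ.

Testing divisors of the constant over divisors of the leading coefficient, k = 7 is a root, so (k−7) is a factor; dividing leaves 5*k**3+87*k**2+198*k−560.
Continuing, k = −5 is a root, so (k+5) is a factor; dividing leaves 5*k**2+62*k−112.
The remaining quadratic factors as (k+14)(5*k−8).

(5*k−8)*(k+14)*(k+5)*(k−7)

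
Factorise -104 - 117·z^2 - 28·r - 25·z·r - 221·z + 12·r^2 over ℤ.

Group: -9·z·(13·z - 3·r + 13) + (-4·r - 8)·(13·z - 3·r + 13); both groups contain (13·z - 3·r + 13).

-(13·z - 3·r + 13)·(9·z + 4·r + 8)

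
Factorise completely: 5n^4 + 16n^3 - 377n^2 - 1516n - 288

(5n + 1)(n + 4)(n + 8)(n - 9)

Trying the rational-root candidates, n = -4 is a root, giving the factor (n + 4) and quotient 5n^3 - 4n^2 - 361n - 72.
Then n = -8 is a root, giving the factor (n + 8) and quotient 5n^2 - 44n - 9.
The remaining quadratic factors as (n - 9)(5n + 1).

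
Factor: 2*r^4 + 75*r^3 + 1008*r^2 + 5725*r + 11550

(2*r + 15)*(r + 11)*(r + 14)*(r + 5)

Trying the rational-root candidates, r = -11 is a root, so (r + 11) is a factor; dividing leaves 2*r^3 + 53*r^2 + 425*r + 1050.
Then r = -14 is a root, giving the factor (r + 14) and quotient 2*r^2 + 25*r + 75.
The remaining quadratic factors as (2*r + 15)(r + 5).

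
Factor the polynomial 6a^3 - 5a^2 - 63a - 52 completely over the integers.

(6a + 13)(a + 1)(a - 4)

Testing divisors of the constant over divisors of the leading coefficient, a = -1 is a root, giving the factor (a + 1) and quotient 6a^2 - 11a - 52.
The remaining quadratic factors as (a - 4)(6a + 13).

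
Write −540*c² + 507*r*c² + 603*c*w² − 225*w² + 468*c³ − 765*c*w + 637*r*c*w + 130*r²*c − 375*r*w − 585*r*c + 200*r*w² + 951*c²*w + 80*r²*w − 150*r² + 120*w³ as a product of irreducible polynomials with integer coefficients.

Group: 5*r*(26*r*c + 16*r*w − 30*r + 39*c² + 63*c*w − 45*c + 24*w² − 45*w) + (12*c + 5*w)*(26*r*c + 16*r*w − 30*r + 39*c² + 63*c*w − 45*c + 24*w² − 45*w); both groups contain (26*r*c + 16*r*w − 30*r + 39*c² + 63*c*w − 45*c + 24*w² − 45*w), so (5*r + 12*c + 5*w) is a factor with cofactor 26*r*c + 16*r*w − 30*r + 39*c² + 63*c*w − 45*c + 24*w² − 45*w.
The cofactor groups again: 26*r*c + 16*r*w − 30*r + 39*c² + 63*c*w − 45*c + 24*w² − 45*w = 13*c*(2*r + 3*c + 3*w) + (8*w − 15)*(2*r + 3*c + 3*w); both groups contain (2*r + 3*c + 3*w), giving (13*c + 8*w − 15)*(2*r + 3*c + 3*w).

(5*r + 12*c + 5*w)*(13*c + 8*w − 15)*(2*r + 3*c + 3*w)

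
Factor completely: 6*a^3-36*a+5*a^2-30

Group as (6*a^3-36*a) + (5*a^2-30) = 6*a*(a^2-6) + 5*(a^2-6).
Both groups share the factor (a^2-6).

(6*a+5)*(a^2-6)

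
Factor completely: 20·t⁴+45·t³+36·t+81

(4·t+9)·(5·t³+9)

Group as (20·t⁴+36·t) + (45·t³+81) = 4·t·(5·t³+9) + 9·(5·t³+9).
Both groups share the factor (5·t³+9).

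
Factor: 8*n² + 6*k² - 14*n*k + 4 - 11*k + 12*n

(2*n - 2*k + 1)*(4*n - 3*k + 4)

Group: 4*n*(2*n - 2*k + 1) + (-3*k + 4)*(2*n - 2*k + 1); both groups contain (2*n - 2*k + 1).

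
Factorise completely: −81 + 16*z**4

(2*z + 3)*(2*z − 3)*(4*z**2 + 9)

(2*z)⁴ − (3)⁴ = ((2*z)² − (3)²)((2*z)² + (3)²); the first factor splits again, the second (4*z**2 + 9) is irreducible.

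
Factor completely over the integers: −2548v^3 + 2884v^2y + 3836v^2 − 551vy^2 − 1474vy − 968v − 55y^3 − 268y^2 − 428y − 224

−(13v − 11y − 14)(14v + y + 2)(14v − 5y − 8)

Group: 14v(−182v^2 + 141vy + 170v + 11y^2 + 36y + 28) + (−5y − 8)(−182v^2 + 141vy + 170v + 11y^2 + 36y + 28); both groups contain (−182v^2 + 141vy + 170v + 11y^2 + 36y + 28), so (14v − 5y − 8) is a factor with cofactor −182v^2 + 141vy + 170v + 11y^2 + 36y + 28.
The cofactor groups again: −182v^2 + 141vy + 170v + 11y^2 + 36y + 28 = −14v(13v − 11y − 14) + (−y − 2)(13v − 11y − 14); both groups contain (13v − 11y − 14), giving −(14v + y + 2)(13v − 11y − 14).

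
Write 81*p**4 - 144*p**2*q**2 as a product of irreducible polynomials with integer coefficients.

9*p**2*(3*p + 4*q)*(3*p - 4*q)

Pull out the common factor 9*p**2; 9*p**2 - 16*q**2 is a difference of squares.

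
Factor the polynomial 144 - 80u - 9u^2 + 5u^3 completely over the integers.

By the rational root theorem, u = -4 is a root, so (u + 4) divides it; the quotient is 5u^2 - 29u + 36.
The remaining quadratic factors as (5u - 9)(u - 4).

(5u - 9)(u + 4)(u - 4)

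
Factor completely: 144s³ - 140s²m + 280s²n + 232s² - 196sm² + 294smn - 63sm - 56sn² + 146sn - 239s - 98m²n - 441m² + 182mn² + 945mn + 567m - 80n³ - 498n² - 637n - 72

Group: 9s(16s² - 28sm + 40sn + 40s - 14mn - 63m + 16n² + 74n + 9) + (7m - 5n - 8)(16s² - 28sm + 40sn + 40s - 14mn - 63m + 16n² + 74n + 9); both groups contain (16s² - 28sm + 40sn + 40s - 14mn - 63m + 16n² + 74n + 9), so (9s + 7m - 5n - 8) is a factor with cofactor 16s² - 28sm + 40sn + 40s - 14mn - 63m + 16n² + 74n + 9.
The cofactor groups again: 16s² - 28sm + 40sn + 40s - 14mn - 63m + 16n² + 74n + 9 = 4s(4s + 2n + 9) + (-7m + 8n + 1)(4s + 2n + 9); both groups contain (4s + 2n + 9), giving (4s - 7m + 8n + 1)(4s + 2n + 9).

(4s - 7m + 8n + 1)(4s + 2n + 9)(9s + 7m - 5n - 8)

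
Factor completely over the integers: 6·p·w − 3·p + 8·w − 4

Group as (6·p·w − 3·p) + (8·w − 4) = 3·p·(2·w − 1) + 4·(2·w − 1).
Both groups share the factor (2·w − 1).

(2·w − 1)·(3·p + 4)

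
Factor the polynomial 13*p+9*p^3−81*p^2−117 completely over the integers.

(p−9)*(9*p^2+13)

Group as (9*p^3+13*p) + (−81*p^2−117) = p*(9*p^2+13) − 9*(9*p^2+13).
Both groups share the factor (9*p^2+13).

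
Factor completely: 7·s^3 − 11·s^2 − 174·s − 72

By the rational root theorem, s = 6 is a root, so (s − 6) divides it; the quotient is 7·s^2 + 31·s + 12.
The remaining quadratic factors as (7·s + 3)(s + 4).

(7·s + 3)·(s + 4)·(s − 6)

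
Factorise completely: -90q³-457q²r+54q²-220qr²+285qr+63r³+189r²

Group: 5q(-18q²-95qr-63r²) + (-r-3)(-18q²-95qr-63r²); both groups contain (-18q²-95qr-63r²), so (5q-r-3) is a factor with cofactor -18q²-95qr-63r².
The cofactor groups again: -18q²-95qr-63r² = -9q(2q+9r) - 7r(2q+9r); both groups contain (2q+9r), giving -(9q+7r)(2q+9r).

-(2q+9r)(5q-r-3)(9q+7r)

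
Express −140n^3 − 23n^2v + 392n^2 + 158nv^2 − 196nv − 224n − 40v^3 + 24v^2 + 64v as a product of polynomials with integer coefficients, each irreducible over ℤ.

−(4n + 5v − 8)(5n − 4v − 4)(7n − 2v)

Group: 5n(−28n^2 − 27nv + 56n + 10v^2 − 16v) + (−4v − 4)(−28n^2 − 27nv + 56n + 10v^2 − 16v); both groups contain (−28n^2 − 27nv + 56n + 10v^2 − 16v), so (5n − 4v − 4) is a factor with cofactor −28n^2 − 27nv + 56n + 10v^2 − 16v.
The cofactor groups again: −28n^2 − 27nv + 56n + 10v^2 − 16v = −4n(7n − 2v) + (−5v + 8)(7n − 2v); both groups contain (7n − 2v), giving −(4n + 5v − 8)(7n − 2v).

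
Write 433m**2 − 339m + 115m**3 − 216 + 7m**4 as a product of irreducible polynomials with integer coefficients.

Trying the rational-root candidates, m = −9 is a root, giving the factor (m + 9) and quotient 7m**3 + 52m**2 − 35m − 24.
Then m = −3/7 is a root, giving the factor (7m + 3) and quotient m**2 + 7m − 8.
The remaining quadratic factors as (m + 8)(m − 1).

(7m + 3)(m + 8)(m + 9)(m − 1)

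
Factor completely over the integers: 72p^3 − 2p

2p(6p + 1)(6p − 1)

Pull out the common factor 2p; 36p^2 − 1 is a difference of squares.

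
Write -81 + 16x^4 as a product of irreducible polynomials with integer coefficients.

Difference of squares twice: with A = 2x and B = 3, A⁴ − B⁴ = (A² − B²)(A² + B²), and A² − B² factors again.

(2x + 3)(2x - 3)(4x^2 + 9)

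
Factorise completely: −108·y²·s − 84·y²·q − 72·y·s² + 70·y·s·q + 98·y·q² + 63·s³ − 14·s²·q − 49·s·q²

−(6·y + 7·s − 7·q)·(2·y − s)·(9·s + 7·q)

Group: 6·y·(−18·y·s − 14·y·q + 9·s² + 7·s·q) + (7·s − 7·q)·(−18·y·s − 14·y·q + 9·s² + 7·s·q); both groups contain (−18·y·s − 14·y·q + 9·s² + 7·s·q), so (6·y + 7·s − 7·q) is a factor with cofactor −18·y·s − 14·y·q + 9·s² + 7·s·q.
The cofactor groups again: −18·y·s − 14·y·q + 9·s² + 7·s·q = −9·s·(2·y − s) − 7·q·(2·y − s); both groups contain (2·y − s), giving −(9·s + 7·q)·(2·y − s).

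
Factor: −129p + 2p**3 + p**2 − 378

Trying the rational-root candidates, p = −7/2 is a root, so (2p + 7) divides it; the quotient is p**2 − 3p − 54.
The remaining quadratic factors as (p + 6)(p − 9).

(2p + 7)(p + 6)(p − 9)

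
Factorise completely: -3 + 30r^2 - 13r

Need a pair with product 30·(-3) = -90 and sum -13: that's -18 and 5.
Split the middle term: 30r^2 - 18r + 5r - 3 = 6r(5r - 3) + (5r - 3).

(5r - 3)(6r + 1)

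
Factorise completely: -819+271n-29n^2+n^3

(n-13)(n-7)(n-9)

Among the possible rational roots, n = 7 is a root, giving the factor (n-7) and quotient n^2-22n+117.
The remaining quadratic factors as (n-13)(n-9).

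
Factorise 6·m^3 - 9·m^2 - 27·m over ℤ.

Pull out the common factor 3·m, then factor the remaining trinomial.

3·m·(2·m + 3)·(m - 3)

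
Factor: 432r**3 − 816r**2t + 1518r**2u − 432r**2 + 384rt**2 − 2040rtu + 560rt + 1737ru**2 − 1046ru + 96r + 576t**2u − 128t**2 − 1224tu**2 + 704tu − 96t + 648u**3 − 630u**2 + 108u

(6r + 9u − 2)(8r − 8t + 9u)(9r − 8t + 8u − 6)

Group: 6r(72r**2 − 136rt + 145ru − 48r + 64t**2 − 136tu + 48t + 72u**2 − 54u) + (9u − 2)(72r**2 − 136rt + 145ru − 48r + 64t**2 − 136tu + 48t + 72u**2 − 54u); both groups contain (72r**2 − 136rt + 145ru − 48r + 64t**2 − 136tu + 48t + 72u**2 − 54u), so (6r + 9u − 2) is a factor with cofactor 72r**2 − 136rt + 145ru − 48r + 64t**2 − 136tu + 48t + 72u**2 − 54u.
The cofactor groups again: 72r**2 − 136rt + 145ru − 48r + 64t**2 − 136tu + 48t + 72u**2 − 54u = 9r(8r − 8t + 9u) + (−8t + 8u − 6)(8r − 8t + 9u); both groups contain (8r − 8t + 9u), giving (9r − 8t + 8u − 6)(8r − 8t + 9u).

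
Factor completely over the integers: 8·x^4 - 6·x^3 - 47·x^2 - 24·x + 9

(2·x + 3)·(4·x - 1)·(x + 1)·(x - 3)

Among the possible rational roots, x = -1 is a root, so (x + 1) divides it; the quotient is 8·x^3 - 14·x^2 - 33·x + 9.
Next, x = 3 is a root, giving the factor (x - 3) and quotient 8·x^2 + 10·x - 3.
The remaining quadratic factors as (2·x + 3)(4·x - 1).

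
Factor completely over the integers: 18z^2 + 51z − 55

Need a pair with product 18·(−55) = −990 and sum 51: that's −15 and 66.
Split the middle term: 18z^2 − 15z + 66z − 55 = 3z(6z − 5) + 11(6z − 5).

(3z + 11)(6z − 5)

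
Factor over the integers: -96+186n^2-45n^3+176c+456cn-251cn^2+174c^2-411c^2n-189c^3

Group: 7c(-27c^2-24cn+48c-5n^2+24n-16) + (9n+6)(-27c^2-24cn+48c-5n^2+24n-16); both groups contain (-27c^2-24cn+48c-5n^2+24n-16), so (7c+9n+6) is a factor with cofactor -27c^2-24cn+48c-5n^2+24n-16.
The cofactor groups again: -27c^2-24cn+48c-5n^2+24n-16 = -3c(9c+5n-4) + (-n+4)(9c+5n-4); both groups contain (9c+5n-4), giving -(3c+n-4)(9c+5n-4).

-(3c+n-4)(7c+9n+6)(9c+5n-4)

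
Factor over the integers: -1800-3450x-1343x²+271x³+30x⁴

(5x+6)(6x+5)(x+12)(x-5)

Testing divisors of the constant over divisors of the leading coefficient, x = 5 is a root, so (x-5) divides it; the quotient is 30x³+421x²+762x+360.
Next, x = -5/6 is a root, so (6x+5) is a factor; dividing leaves 5x²+66x+72.
The remaining quadratic factors as (x+12)(5x+6).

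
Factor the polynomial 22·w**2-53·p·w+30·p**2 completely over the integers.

(10·p-11·w)·(3·p-2·w)

Group: 3·p·(10·p-11·w) - 2·w·(10·p-11·w); both groups contain (10·p-11·w).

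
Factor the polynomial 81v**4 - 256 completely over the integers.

(3v + 4)(3v - 4)(9v**2 + 16)

Write as (9v**2)² − (16)², then factor 9v**2 - 16 once more.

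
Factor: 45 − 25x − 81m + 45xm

Group as (45xm − 25x) + (−81m + 45) = 5x(9m − 5) − 9(9m − 5).
Both groups share the factor (9m − 5).

(5x − 9)(9m − 5)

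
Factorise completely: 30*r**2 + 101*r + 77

Need a pair with product 30·77 = 2310 and sum 101: that's 35 and 66.
Split the middle term: 30*r**2 + 35*r + 66*r + 77 = 5*r*(6*r + 7) + 11*(6*r + 7).

(5*r + 11)*(6*r + 7)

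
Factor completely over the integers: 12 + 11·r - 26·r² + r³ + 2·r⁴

(2·r + 1)·(r + 4)·(r - 1)·(r - 3)

By the rational root theorem, r = -4 is a root, so (r + 4) is a factor; dividing leaves 2·r³ - 7·r² + 2·r + 3.
Next, r = 3 is a root, giving the factor (r - 3) and quotient 2·r² - r - 1.
The remaining quadratic factors as (r - 1)(2·r + 1).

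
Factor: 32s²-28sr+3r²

(4s-3r)(8s-r)

Group: 8s(4s-3r) - r(4s-3r); both groups contain (4s-3r).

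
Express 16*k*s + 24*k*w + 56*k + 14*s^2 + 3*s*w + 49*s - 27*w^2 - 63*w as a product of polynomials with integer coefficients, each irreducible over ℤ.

(2*s + 3*w + 7)*(8*k + 7*s - 9*w)

Group: 2*s*(8*k + 7*s - 9*w) + (3*w + 7)*(8*k + 7*s - 9*w); both groups contain (8*k + 7*s - 9*w).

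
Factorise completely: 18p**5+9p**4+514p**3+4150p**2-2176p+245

Testing divisors of the constant over divisors of the leading coefficient, p = 1/6 is a root, so (6p-1) divides it; the quotient is 3p**4+2p**3+86p**2+706p-245.
Continuing, p = -5 is a root, so (p+5) divides it; the quotient is 3p**3-13p**2+151p-49.
Continuing, p = 1/3 is a root, so (3p-1) divides it; the quotient is p**2-4p+49.
The quadratic p**2-4p+49 has discriminant -180 < 0 and is irreducible over ℤ.

(3p-1)(6p-1)(p+5)(p**2-4p+49)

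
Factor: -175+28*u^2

7*(2*u+5)*(2*u-5)

Every term has a factor of 7. Then 4*u^2-25 = (2*u)² − (5)².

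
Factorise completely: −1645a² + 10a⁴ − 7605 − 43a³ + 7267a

Among the possible rational roots, a = 9/5 is a root, so (5a − 9) divides it; the quotient is 2a³ − 5a² − 338a + 845.
Continuing, a = 5/2 is a root, so (2a − 5) divides it; the quotient is a² − 169.
The remaining quadratic factors as (a + 13)(a − 13).

(2a − 5)(5a − 9)(a + 13)(a − 13)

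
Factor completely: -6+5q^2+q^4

Substitute u = q^2 to get a quadratic in u, then factor.
q^2+6 is irreducible over ℤ (always positive, so no real roots).
q^2-1 is a difference of squares.

(q+1)(q-1)(q^2+6)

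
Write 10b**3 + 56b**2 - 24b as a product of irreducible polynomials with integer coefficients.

2b(5b - 2)(b + 6)

Pull out the common factor 2b, then factor the remaining trinomial.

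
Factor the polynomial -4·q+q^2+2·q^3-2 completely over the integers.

Group as (2·q^3-4·q) + (q^2-2) = 2·q·(q^2-2) + (q^2-2).
Both groups share the factor (q^2-2).

(2·q+1)·(q^2-2)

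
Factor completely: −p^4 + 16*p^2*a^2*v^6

−p^2*(p − 4*a*v^3)*(p + 4*a*v^3)

Every term has a factor of p^2; factoring it out leaves −p^2 + 16*a^2*v^6.
Recognize a difference of squares with the parts 4*a*v^3 and p.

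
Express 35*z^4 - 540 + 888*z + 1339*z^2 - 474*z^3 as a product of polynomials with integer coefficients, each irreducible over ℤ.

(5*z - 2)*(7*z + 6)*(z - 5)*(z - 9)

Among the possible rational roots, z = 5 is a root, so (z - 5) divides it; the quotient is 35*z^3 - 299*z^2 - 156*z + 108.
Then z = 9 is a root, so (z - 9) divides it; the quotient is 35*z^2 + 16*z - 12.
The remaining quadratic factors as (7*z + 6)(5*z - 2).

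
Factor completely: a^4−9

(a^2+3)(a^2−3)

Substitute u = a^2 to get a quadratic in u, then factor.
a^2−3 is irreducible over ℤ (3 is not a perfect square).
a^2+3 is irreducible over ℤ (always positive, so no real roots).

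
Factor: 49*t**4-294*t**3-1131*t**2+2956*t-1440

(7*t-5)*(7*t-9)*(t+4)*(t-8)

Trying the rational-root candidates, t = 9/7 is a root, so (7*t-9) divides it; the quotient is 7*t**3-33*t**2-204*t+160.
Continuing, t = -4 is a root, so (t+4) is a factor; dividing leaves 7*t**2-61*t+40.
The remaining quadratic factors as (t-8)(7*t-5).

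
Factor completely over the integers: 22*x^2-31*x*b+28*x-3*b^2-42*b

Group: 11*x*(2*x-3*b) + (b+14)*(2*x-3*b); both groups contain (2*x-3*b).

(2*x-3*b)*(11*x+b+14)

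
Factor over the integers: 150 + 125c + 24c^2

Need a pair with product 24·150 = 3600 and sum 125: that's 80 and 45.
Split the middle term: 24c^2 + 80c + 45c + 150 = 8c(3c + 10) + 15(3c + 10).

(3c + 10)(8c + 15)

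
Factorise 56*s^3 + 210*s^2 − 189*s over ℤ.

Pull out the common factor 7*s, then factor the remaining trinomial.

7*s*(2*s + 9)*(4*s − 3)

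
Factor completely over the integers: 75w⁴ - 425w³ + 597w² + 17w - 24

Trying the rational-root candidates, w = -1/5 is a root, so (5w + 1) is a factor; dividing leaves 15w³ - 88w² + 137w - 24.
Then w = 8/3 is a root, giving the factor (3w - 8) and quotient 5w² - 16w + 3.
The remaining quadratic factors as (w - 3)(5w - 1).

(3w - 8)(5w + 1)(5w - 1)(w - 3)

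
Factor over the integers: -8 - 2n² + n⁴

(n + 2)(n - 2)(n² + 2)

Substitute u = n² to get a quadratic in u, then factor.
n² - 4 is a difference of squares.
n² + 2 is irreducible over ℤ (always positive, so no real roots).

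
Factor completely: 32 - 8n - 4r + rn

(n - 4)(r - 8)

Group as (rn - 4r) + (-8n + 32) = r(n - 4) - 8(n - 4).
Both groups share the factor (n - 4).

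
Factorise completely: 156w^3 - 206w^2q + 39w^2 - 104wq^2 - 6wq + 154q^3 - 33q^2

Group: 12w(13w^2 - 2wq - 11q^2) + (-14q + 3)(13w^2 - 2wq - 11q^2); both groups contain (13w^2 - 2wq - 11q^2), so (12w - 14q + 3) is a factor with cofactor 13w^2 - 2wq - 11q^2.
The cofactor groups again: 13w^2 - 2wq - 11q^2 = 13w(w - q) + 11q(w - q); both groups contain (w - q), giving (13w + 11q)(w - q).

(12w - 14q + 3)(w - q)(13w + 11q)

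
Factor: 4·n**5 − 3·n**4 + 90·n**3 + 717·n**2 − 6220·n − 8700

Among the possible rational roots, n = 5 is a root, so (n − 5) is a factor; dividing leaves 4·n**4 + 17·n**3 + 175·n**2 + 1592·n + 1740.
Next, n = −6 is a root, giving the factor (n + 6) and quotient 4·n**3 − 7·n**2 + 217·n + 290.
Then n = −5/4 is a root, giving the factor (4·n + 5) and quotient n**2 − 3·n + 58.
The quadratic n**2 − 3·n + 58 has discriminant −223 < 0 and is irreducible over ℤ.

(4·n + 5)·(n + 6)·(n − 5)·(n**2 − 3·n + 58)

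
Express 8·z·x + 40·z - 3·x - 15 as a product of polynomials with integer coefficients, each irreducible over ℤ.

Group as (8·z·x + 40·z) + (-3·x - 15) = 8·z·(x + 5) - 3·(x + 5).
Both groups share the factor (x + 5).

(8·z - 3)·(x + 5)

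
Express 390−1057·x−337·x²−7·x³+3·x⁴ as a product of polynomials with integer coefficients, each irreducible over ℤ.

(3·x−1)·(x+5)·(x+6)·(x−13)

Among the possible rational roots, x = −6 is a root, so (x+6) divides it; the quotient is 3·x³−25·x²−187·x+65.
Then x = 13 is a root, so (x−13) divides it; the quotient is 3·x²+14·x−5.
The remaining quadratic factors as (3·x−1)(x+5).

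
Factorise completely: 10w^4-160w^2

Factor out 10w^2, leaving w^2-16, which is a difference of two squares.

10w^2(w+4)(w-4)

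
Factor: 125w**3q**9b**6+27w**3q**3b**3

Pull out the common factor w**3q**3b**3, leaving 125q**6b**3+27.
Recognize a sum of cubes with the parts 5q**2b and 3.

b**3q**3w**3(5q**2b+3)(25q**4b**2−15q**2b+9)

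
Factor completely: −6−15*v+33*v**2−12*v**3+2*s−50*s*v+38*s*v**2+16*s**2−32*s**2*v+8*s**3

(2*s−3*v+3)*(2*s−4*v−1)*(2*s−v+2)

Group: 2*s*(4*s**2−14*s*v+4*s+12*v**2−9*v−3) + (−v+2)*(4*s**2−14*s*v+4*s+12*v**2−9*v−3); both groups contain (4*s**2−14*s*v+4*s+12*v**2−9*v−3), so (2*s−v+2) is a factor with cofactor 4*s**2−14*s*v+4*s+12*v**2−9*v−3.
The cofactor groups again: 4*s**2−14*s*v+4*s+12*v**2−9*v−3 = 2*s*(2*s−3*v+3) + (−4*v−1)*(2*s−3*v+3); both groups contain (2*s−3*v+3), giving (2*s−4*v−1)*(2*s−3*v+3).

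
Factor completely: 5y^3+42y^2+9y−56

(5y+7)(y+8)(y−1)

Testing divisors of the constant over divisors of the leading coefficient, y = 1 is a root, so (y−1) is a factor; dividing leaves 5y^2+47y+56.
The remaining quadratic factors as (y+8)(5y+7).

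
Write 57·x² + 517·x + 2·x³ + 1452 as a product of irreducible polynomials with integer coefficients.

Trying the rational-root candidates, x = -11/2 is a root, so (2·x + 11) divides it; the quotient is x² + 23·x + 132.
The remaining quadratic factors as (x + 11)(x + 12).

(2·x + 11)·(x + 11)·(x + 12)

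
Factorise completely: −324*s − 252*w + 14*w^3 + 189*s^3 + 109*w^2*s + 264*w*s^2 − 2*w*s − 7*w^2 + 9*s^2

Group: w*(14*w^2 + 67*w*s − 63*w + 63*s^2 − 81*s) + (3*s + 4)*(14*w^2 + 67*w*s − 63*w + 63*s^2 − 81*s); both groups contain (14*w^2 + 67*w*s − 63*w + 63*s^2 − 81*s), so (w + 3*s + 4) is a factor with cofactor 14*w^2 + 67*w*s − 63*w + 63*s^2 − 81*s.
The cofactor groups again: 14*w^2 + 67*w*s − 63*w + 63*s^2 − 81*s = 2*w*(7*w + 9*s) + (7*s − 9)*(7*w + 9*s); both groups contain (7*w + 9*s), giving (2*w + 7*s − 9)*(7*w + 9*s).

(w + 3*s + 4)*(2*w + 7*s − 9)*(7*w + 9*s)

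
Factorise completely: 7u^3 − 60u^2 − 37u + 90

By the rational root theorem, u = −10/7 is a root, so (7u + 10) is a factor; dividing leaves u^2 − 10u + 9.
The remaining quadratic factors as (u − 1)(u − 9).

(7u + 10)(u − 1)(u − 9)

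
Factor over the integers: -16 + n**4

(n + 2)*(n - 2)*(n**2 + 4)

Write as (n**2)² − (4)², then factor n**2 - 4 once more.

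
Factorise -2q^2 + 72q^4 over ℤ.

Pull out the common factor 2q^2; 36q^2 - 1 is a difference of squares.

2q^2(6q + 1)(6q - 1)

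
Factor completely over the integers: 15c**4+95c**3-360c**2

5c**2(3c-8)(c+9)

Pull out the common factor 5c**2, then factor the remaining trinomial.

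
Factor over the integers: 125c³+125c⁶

125c³(c+1)(c²-c+1)

Factor out 125c³ first: what remains is c³+1.
Recognize a sum of cubes with the parts 1 and c.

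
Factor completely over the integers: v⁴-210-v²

(v²+14)(v²-15)

Substitute u = v² to get a quadratic in u, then factor.
v²-15 is irreducible over ℤ (15 is not a perfect square).
v²+14 is irreducible over ℤ (always positive, so no real roots).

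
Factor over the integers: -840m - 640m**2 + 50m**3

10m(5m + 6)(m - 14)

Pull out the common factor 10m, then factor the remaining trinomial.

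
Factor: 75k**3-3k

Factor out 3k, leaving 25k**2-1, which is a difference of two squares.

3k(5k+1)(5k-1)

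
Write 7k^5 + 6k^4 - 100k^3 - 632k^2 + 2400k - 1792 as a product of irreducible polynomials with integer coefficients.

(7k - 8)(k - 2)(k - 4)(k^2 + 8k + 28)

Among the possible rational roots, k = 4 is a root, giving the factor (k - 4) and quotient 7k^4 + 34k^3 + 36k^2 - 488k + 448.
Next, k = 8/7 is a root, so (7k - 8) divides it; the quotient is k^3 + 6k^2 + 12k - 56.
Next, k = 2 is a root, so (k - 2) is a factor; dividing leaves k^2 + 8k + 28.
The quadratic k^2 + 8k + 28 has discriminant -48 < 0 and is irreducible over ℤ.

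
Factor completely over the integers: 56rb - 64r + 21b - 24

Group as (56rb - 64r) + (21b - 24) = 8r(7b - 8) + 3(7b - 8).
Both groups share the factor (7b - 8).

(7b - 8)(8r + 3)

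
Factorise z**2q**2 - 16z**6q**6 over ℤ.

-q**2z**2(2zq + 1)(2zq - 1)(4z**2q**2 + 1)

Every term has a factor of z**2q**2; factoring it out leaves -16z**4q**4 + 1.
Recognize a difference of squares with the parts 1 and 4z**2q**2.
-4z**2q**2 + 1 is again a difference of squares: (-2zq + 1)(2zq + 1).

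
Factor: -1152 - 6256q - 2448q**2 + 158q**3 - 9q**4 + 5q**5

By the rational root theorem, q = 8 is a root, so (q - 8) is a factor; dividing leaves 5q**4 + 31q**3 + 406q**2 + 800q + 144.
Continuing, q = -2 is a root, so (q + 2) divides it; the quotient is 5q**3 + 21q**2 + 364q + 72.
Continuing, q = -1/5 is a root, so (5q + 1) is a factor; dividing leaves q**2 + 4q + 72.
The quadratic q**2 + 4q + 72 has discriminant -272 < 0 and is irreducible over ℤ.

(5q + 1)(q + 2)(q - 8)(q**2 + 4q + 72)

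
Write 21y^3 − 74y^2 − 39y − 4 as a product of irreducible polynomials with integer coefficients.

Among the possible rational roots, y = 4 is a root, so (y − 4) is a factor; dividing leaves 21y^2 + 10y + 1.
The remaining quadratic factors as (7y + 1)(3y + 1).

(3y + 1)(7y + 1)(y − 4)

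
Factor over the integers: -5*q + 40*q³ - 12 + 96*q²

Group as (40*q³ - 5*q) + (96*q² - 12) = 5*q*(8*q² - 1) + 12*(8*q² - 1).
Both groups share the factor (8*q² - 1).

(5*q + 12)*(8*q² - 1)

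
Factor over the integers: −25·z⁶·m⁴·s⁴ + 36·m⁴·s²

−m⁴·s²·(5·z³·s + 6)·(5·z³·s − 6)

Pull out the common factor m⁴·s², leaving −25·z⁶·s² + 36.
Recognize a difference of squares with the parts 6 and 5·z³·s.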